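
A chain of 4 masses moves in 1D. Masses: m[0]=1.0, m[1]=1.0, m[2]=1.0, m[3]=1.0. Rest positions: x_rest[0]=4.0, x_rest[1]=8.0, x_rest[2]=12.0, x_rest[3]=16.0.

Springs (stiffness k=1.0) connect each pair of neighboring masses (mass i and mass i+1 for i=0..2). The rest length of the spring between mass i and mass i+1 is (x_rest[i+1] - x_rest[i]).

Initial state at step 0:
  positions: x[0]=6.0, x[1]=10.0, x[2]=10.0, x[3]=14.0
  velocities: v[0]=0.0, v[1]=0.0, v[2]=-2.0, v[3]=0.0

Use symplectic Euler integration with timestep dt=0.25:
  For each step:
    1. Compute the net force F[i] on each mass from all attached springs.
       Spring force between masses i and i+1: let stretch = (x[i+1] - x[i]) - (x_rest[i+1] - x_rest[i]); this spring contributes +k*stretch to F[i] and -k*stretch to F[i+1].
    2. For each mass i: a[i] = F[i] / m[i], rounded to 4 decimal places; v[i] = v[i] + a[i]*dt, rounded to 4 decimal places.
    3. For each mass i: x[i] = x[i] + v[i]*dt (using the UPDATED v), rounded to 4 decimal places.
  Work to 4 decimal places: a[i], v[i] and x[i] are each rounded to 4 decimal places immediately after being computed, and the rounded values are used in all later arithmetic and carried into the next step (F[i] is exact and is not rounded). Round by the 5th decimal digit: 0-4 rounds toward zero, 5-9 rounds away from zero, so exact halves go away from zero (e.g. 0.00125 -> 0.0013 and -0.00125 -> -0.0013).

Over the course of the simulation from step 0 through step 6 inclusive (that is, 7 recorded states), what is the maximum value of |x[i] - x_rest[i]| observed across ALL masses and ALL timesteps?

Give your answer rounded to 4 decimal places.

Answer: 2.2500

Derivation:
Step 0: x=[6.0000 10.0000 10.0000 14.0000] v=[0.0000 0.0000 -2.0000 0.0000]
Step 1: x=[6.0000 9.7500 9.7500 14.0000] v=[0.0000 -1.0000 -1.0000 0.0000]
Step 2: x=[5.9844 9.2656 9.7656 13.9844] v=[-0.0625 -1.9375 0.0625 -0.0625]
Step 3: x=[5.9239 8.6074 10.0137 13.9551] v=[-0.2422 -2.6328 0.9922 -0.1172]
Step 4: x=[5.7811 7.8694 10.4202 13.9295] v=[-0.5713 -2.9521 1.6260 -0.1026]
Step 5: x=[5.5188 7.1603 10.8866 13.9345] v=[-1.0492 -2.8365 1.8656 0.0201]
Step 6: x=[5.1091 6.5815 11.3106 13.9990] v=[-1.6388 -2.3153 1.6960 0.2581]
Max displacement = 2.2500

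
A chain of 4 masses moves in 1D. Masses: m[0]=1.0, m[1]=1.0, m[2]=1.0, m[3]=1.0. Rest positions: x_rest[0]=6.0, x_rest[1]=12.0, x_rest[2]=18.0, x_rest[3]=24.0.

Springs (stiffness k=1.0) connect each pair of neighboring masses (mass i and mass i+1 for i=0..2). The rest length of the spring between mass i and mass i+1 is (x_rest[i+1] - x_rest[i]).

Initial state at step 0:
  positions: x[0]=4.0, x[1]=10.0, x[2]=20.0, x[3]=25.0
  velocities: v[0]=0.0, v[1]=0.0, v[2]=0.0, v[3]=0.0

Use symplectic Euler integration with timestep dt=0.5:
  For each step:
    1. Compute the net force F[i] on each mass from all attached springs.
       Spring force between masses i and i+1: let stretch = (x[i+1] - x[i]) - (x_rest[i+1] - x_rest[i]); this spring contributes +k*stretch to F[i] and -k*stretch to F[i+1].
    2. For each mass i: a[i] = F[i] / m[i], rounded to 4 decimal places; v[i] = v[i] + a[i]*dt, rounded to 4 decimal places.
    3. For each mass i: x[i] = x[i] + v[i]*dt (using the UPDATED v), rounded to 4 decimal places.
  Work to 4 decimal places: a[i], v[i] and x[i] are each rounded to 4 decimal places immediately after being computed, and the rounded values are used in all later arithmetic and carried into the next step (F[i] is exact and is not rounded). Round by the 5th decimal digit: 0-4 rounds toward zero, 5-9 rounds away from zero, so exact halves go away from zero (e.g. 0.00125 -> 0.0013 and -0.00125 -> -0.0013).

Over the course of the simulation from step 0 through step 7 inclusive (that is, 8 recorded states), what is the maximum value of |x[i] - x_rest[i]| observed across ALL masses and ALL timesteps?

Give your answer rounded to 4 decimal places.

Step 0: x=[4.0000 10.0000 20.0000 25.0000] v=[0.0000 0.0000 0.0000 0.0000]
Step 1: x=[4.0000 11.0000 18.7500 25.2500] v=[0.0000 2.0000 -2.5000 0.5000]
Step 2: x=[4.2500 12.1875 17.1875 25.3750] v=[0.5000 2.3750 -3.1250 0.2500]
Step 3: x=[4.9844 12.6407 16.4219 24.9531] v=[1.4688 0.9063 -1.5313 -0.8438]
Step 4: x=[6.1329 12.1251 16.8438 23.8984] v=[2.2970 -1.0313 0.8437 -2.1094]
Step 5: x=[7.2795 11.2911 17.8497 22.5801] v=[2.2931 -1.6681 2.0117 -2.6367]
Step 6: x=[7.9290 11.0938 18.3985 21.5792] v=[1.2989 -0.3946 1.0976 -2.0019]
Step 7: x=[7.8697 11.9315 17.9163 21.2831] v=[-0.1187 1.6754 -0.9644 -0.5923]
Max displacement = 2.7169

Answer: 2.7169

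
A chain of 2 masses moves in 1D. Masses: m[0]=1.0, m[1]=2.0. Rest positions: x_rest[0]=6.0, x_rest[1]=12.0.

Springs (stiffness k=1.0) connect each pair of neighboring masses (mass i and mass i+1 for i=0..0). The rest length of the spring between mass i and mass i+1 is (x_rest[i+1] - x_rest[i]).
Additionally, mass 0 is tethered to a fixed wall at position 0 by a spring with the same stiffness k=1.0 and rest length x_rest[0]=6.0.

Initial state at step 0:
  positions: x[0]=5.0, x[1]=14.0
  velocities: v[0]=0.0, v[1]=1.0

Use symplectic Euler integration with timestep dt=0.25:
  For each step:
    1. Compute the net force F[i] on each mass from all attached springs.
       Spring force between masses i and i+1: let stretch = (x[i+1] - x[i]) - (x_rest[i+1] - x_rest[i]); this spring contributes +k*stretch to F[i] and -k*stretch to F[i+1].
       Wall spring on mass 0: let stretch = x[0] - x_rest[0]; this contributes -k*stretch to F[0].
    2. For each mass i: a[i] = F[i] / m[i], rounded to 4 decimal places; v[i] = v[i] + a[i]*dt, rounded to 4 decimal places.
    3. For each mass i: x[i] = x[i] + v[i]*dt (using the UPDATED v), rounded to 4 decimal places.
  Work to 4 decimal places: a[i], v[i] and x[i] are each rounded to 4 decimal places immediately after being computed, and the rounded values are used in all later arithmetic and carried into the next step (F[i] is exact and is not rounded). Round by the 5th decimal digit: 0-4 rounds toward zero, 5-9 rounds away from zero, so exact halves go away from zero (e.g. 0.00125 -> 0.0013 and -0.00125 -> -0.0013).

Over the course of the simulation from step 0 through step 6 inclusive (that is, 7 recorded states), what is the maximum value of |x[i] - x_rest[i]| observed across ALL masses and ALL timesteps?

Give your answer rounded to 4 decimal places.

Answer: 2.4878

Derivation:
Step 0: x=[5.0000 14.0000] v=[0.0000 1.0000]
Step 1: x=[5.2500 14.1563] v=[1.0000 0.6250]
Step 2: x=[5.7285 14.2217] v=[1.9141 0.2617]
Step 3: x=[6.3798 14.2092] v=[2.6053 -0.0500]
Step 4: x=[7.1217 14.1395] v=[2.9677 -0.2787]
Step 5: x=[7.8571 14.0380] v=[2.9417 -0.4059]
Step 6: x=[8.4878 13.9309] v=[2.5227 -0.4285]
Max displacement = 2.4878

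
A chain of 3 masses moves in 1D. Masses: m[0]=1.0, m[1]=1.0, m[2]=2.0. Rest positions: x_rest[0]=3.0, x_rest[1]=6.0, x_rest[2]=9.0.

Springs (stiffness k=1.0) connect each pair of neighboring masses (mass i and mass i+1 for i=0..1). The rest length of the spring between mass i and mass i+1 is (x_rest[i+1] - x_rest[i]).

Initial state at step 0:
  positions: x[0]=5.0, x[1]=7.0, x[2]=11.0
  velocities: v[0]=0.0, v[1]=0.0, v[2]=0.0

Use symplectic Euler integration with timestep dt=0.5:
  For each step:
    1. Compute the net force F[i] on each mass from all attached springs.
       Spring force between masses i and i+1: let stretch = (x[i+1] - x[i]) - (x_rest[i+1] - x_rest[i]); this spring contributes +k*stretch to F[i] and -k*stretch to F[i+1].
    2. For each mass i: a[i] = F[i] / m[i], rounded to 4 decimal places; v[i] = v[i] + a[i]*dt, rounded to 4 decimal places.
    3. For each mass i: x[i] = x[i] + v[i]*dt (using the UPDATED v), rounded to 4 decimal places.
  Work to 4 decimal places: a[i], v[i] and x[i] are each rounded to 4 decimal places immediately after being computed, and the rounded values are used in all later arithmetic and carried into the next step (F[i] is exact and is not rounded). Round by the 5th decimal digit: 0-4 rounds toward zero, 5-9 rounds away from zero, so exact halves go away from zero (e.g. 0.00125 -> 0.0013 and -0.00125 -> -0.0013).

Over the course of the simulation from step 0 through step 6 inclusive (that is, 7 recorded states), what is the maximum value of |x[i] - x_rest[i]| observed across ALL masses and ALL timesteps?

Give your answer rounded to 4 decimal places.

Answer: 2.5196

Derivation:
Step 0: x=[5.0000 7.0000 11.0000] v=[0.0000 0.0000 0.0000]
Step 1: x=[4.7500 7.5000 10.8750] v=[-0.5000 1.0000 -0.2500]
Step 2: x=[4.4375 8.1563 10.7031] v=[-0.6250 1.3125 -0.3438]
Step 3: x=[4.3047 8.5196 10.5879] v=[-0.2656 0.7265 -0.2305]
Step 4: x=[4.4757 8.3462 10.5892] v=[0.3419 -0.3468 0.0025]
Step 5: x=[4.8643 7.7659 10.6851] v=[0.7772 -1.1606 0.1918]
Step 6: x=[5.2283 7.1900 10.7911] v=[0.7280 -1.1518 0.2120]
Max displacement = 2.5196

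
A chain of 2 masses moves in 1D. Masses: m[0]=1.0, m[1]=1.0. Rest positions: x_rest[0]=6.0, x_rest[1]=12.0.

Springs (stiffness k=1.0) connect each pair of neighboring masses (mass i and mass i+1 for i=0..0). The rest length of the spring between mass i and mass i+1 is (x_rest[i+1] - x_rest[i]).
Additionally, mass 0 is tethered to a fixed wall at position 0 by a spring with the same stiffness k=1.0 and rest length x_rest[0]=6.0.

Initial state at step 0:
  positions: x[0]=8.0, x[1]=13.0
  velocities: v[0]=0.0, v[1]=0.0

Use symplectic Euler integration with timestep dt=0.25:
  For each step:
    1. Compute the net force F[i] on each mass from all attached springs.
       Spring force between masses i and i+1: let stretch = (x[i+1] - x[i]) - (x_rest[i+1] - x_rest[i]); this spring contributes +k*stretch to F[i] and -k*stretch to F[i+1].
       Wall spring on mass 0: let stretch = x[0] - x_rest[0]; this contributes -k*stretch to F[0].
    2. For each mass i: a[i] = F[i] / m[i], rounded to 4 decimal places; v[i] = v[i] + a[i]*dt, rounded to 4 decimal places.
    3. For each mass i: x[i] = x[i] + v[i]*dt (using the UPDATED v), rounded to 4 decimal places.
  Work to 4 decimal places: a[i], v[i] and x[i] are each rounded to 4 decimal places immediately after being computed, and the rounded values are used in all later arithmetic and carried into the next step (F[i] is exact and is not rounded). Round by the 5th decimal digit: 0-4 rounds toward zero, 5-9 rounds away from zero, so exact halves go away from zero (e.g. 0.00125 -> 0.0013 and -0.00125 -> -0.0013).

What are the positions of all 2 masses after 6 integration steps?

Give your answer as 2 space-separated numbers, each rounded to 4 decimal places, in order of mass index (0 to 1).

Answer: 5.6385 13.4254

Derivation:
Step 0: x=[8.0000 13.0000] v=[0.0000 0.0000]
Step 1: x=[7.8125 13.0625] v=[-0.7500 0.2500]
Step 2: x=[7.4649 13.1719] v=[-1.3906 0.4375]
Step 3: x=[7.0074 13.2996] v=[-1.8301 0.5108]
Step 4: x=[6.5052 13.4091] v=[-2.0089 0.4378]
Step 5: x=[6.0279 13.4621] v=[-1.9092 0.2118]
Step 6: x=[5.6385 13.4254] v=[-1.5576 -0.1468]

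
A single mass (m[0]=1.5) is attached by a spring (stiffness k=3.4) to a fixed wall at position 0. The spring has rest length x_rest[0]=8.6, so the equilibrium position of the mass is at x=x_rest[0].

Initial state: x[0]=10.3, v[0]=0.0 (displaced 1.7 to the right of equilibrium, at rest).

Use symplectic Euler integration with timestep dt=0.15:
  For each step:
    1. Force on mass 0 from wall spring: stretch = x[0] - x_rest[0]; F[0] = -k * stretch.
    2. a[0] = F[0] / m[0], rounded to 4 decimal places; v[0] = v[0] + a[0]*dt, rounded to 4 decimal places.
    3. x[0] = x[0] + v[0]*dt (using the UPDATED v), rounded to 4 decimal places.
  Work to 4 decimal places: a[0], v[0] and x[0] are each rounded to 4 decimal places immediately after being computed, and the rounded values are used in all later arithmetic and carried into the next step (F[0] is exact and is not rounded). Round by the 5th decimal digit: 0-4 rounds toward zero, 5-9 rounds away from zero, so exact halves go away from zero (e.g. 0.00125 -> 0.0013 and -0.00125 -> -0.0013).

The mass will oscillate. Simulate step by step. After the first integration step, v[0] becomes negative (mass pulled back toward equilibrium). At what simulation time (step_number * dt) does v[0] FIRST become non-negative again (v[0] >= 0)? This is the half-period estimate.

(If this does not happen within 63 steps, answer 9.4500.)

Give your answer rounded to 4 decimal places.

Step 0: x=[10.3000] v=[0.0000]
Step 1: x=[10.2133] v=[-0.5780]
Step 2: x=[10.0443] v=[-1.1265]
Step 3: x=[9.8017] v=[-1.6176]
Step 4: x=[9.4978] v=[-2.0262]
Step 5: x=[9.1481] v=[-2.3315]
Step 6: x=[8.7704] v=[-2.5179]
Step 7: x=[8.3840] v=[-2.5758]
Step 8: x=[8.0086] v=[-2.5024]
Step 9: x=[7.6634] v=[-2.3013]
Step 10: x=[7.3660] v=[-1.9829]
Step 11: x=[7.1315] v=[-1.5633]
Step 12: x=[6.9719] v=[-1.0640]
Step 13: x=[6.8953] v=[-0.5104]
Step 14: x=[6.9057] v=[0.0692]
First v>=0 after going negative at step 14, time=2.1000

Answer: 2.1000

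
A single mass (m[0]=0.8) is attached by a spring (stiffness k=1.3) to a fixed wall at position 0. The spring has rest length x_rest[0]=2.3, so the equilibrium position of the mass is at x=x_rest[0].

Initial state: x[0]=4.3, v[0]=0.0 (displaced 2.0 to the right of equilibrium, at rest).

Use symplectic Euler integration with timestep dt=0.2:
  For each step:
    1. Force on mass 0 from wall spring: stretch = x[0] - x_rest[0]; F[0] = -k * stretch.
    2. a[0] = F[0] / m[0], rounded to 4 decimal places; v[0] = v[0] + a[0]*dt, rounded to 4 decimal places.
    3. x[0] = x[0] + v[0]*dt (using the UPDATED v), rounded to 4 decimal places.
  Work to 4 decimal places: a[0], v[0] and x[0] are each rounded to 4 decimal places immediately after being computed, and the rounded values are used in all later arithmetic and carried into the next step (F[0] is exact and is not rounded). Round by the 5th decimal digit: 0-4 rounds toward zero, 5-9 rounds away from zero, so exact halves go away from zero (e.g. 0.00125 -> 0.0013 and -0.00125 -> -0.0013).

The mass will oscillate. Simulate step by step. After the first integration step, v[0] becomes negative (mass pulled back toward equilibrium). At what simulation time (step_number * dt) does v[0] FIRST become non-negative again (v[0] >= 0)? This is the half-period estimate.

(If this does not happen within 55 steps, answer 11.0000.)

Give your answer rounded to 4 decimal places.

Answer: 2.6000

Derivation:
Step 0: x=[4.3000] v=[0.0000]
Step 1: x=[4.1700] v=[-0.6500]
Step 2: x=[3.9184] v=[-1.2578]
Step 3: x=[3.5616] v=[-1.7838]
Step 4: x=[3.1228] v=[-2.1938]
Step 5: x=[2.6306] v=[-2.4612]
Step 6: x=[2.1169] v=[-2.5686]
Step 7: x=[1.6151] v=[-2.5091]
Step 8: x=[1.1578] v=[-2.2865]
Step 9: x=[0.7747] v=[-1.9153]
Step 10: x=[0.4908] v=[-1.4196]
Step 11: x=[0.3245] v=[-0.8316]
Step 12: x=[0.2866] v=[-0.1896]
Step 13: x=[0.3796] v=[0.4648]
First v>=0 after going negative at step 13, time=2.6000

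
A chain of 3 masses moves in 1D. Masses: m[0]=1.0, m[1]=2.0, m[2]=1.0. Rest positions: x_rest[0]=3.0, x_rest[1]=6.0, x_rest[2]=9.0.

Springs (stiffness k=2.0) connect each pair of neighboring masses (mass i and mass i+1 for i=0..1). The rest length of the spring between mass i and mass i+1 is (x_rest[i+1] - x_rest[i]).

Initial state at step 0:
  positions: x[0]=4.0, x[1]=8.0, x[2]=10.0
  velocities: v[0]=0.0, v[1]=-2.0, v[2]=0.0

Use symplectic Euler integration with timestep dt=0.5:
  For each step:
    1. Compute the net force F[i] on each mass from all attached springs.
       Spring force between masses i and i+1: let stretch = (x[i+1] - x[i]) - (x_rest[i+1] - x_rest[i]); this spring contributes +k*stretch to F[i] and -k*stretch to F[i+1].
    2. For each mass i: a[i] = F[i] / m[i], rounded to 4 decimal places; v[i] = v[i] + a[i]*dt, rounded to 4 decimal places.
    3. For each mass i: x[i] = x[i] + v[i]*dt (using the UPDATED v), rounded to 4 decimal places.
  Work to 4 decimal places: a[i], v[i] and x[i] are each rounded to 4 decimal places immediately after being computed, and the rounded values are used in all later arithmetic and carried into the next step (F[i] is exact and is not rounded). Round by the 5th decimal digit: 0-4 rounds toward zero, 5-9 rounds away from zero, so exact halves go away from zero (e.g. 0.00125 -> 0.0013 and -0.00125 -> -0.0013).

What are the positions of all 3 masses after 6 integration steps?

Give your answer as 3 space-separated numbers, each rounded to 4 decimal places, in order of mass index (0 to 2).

Step 0: x=[4.0000 8.0000 10.0000] v=[0.0000 -2.0000 0.0000]
Step 1: x=[4.5000 6.5000 10.5000] v=[1.0000 -3.0000 1.0000]
Step 2: x=[4.5000 5.5000 10.5000] v=[0.0000 -2.0000 0.0000]
Step 3: x=[3.5000 5.5000 9.5000] v=[-2.0000 0.0000 -2.0000]
Step 4: x=[2.0000 6.0000 8.0000] v=[-3.0000 1.0000 -3.0000]
Step 5: x=[1.0000 6.0000 7.0000] v=[-2.0000 0.0000 -2.0000]
Step 6: x=[1.0000 5.0000 7.0000] v=[0.0000 -2.0000 0.0000]

Answer: 1.0000 5.0000 7.0000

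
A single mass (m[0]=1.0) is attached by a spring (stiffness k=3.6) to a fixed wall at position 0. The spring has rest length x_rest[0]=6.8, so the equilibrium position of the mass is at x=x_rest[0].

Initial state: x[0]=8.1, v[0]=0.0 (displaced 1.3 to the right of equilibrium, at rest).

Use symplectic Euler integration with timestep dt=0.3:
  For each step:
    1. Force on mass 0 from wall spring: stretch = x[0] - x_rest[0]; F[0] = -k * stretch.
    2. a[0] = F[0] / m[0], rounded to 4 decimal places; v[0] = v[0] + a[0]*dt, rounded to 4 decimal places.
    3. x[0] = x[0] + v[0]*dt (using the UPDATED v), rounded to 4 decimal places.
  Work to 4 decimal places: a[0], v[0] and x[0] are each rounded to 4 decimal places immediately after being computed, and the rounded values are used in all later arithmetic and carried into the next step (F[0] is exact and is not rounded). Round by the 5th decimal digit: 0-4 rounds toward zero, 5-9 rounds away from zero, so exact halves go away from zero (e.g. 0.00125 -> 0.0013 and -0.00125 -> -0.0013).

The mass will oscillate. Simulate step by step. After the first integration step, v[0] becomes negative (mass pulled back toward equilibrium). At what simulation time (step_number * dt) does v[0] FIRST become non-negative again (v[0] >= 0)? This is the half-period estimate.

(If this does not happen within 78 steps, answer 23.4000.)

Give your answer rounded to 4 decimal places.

Answer: 1.8000

Derivation:
Step 0: x=[8.1000] v=[0.0000]
Step 1: x=[7.6788] v=[-1.4040]
Step 2: x=[6.9729] v=[-2.3531]
Step 3: x=[6.2110] v=[-2.5398]
Step 4: x=[5.6399] v=[-1.9037]
Step 5: x=[5.4447] v=[-0.6508]
Step 6: x=[5.6886] v=[0.8129]
First v>=0 after going negative at step 6, time=1.8000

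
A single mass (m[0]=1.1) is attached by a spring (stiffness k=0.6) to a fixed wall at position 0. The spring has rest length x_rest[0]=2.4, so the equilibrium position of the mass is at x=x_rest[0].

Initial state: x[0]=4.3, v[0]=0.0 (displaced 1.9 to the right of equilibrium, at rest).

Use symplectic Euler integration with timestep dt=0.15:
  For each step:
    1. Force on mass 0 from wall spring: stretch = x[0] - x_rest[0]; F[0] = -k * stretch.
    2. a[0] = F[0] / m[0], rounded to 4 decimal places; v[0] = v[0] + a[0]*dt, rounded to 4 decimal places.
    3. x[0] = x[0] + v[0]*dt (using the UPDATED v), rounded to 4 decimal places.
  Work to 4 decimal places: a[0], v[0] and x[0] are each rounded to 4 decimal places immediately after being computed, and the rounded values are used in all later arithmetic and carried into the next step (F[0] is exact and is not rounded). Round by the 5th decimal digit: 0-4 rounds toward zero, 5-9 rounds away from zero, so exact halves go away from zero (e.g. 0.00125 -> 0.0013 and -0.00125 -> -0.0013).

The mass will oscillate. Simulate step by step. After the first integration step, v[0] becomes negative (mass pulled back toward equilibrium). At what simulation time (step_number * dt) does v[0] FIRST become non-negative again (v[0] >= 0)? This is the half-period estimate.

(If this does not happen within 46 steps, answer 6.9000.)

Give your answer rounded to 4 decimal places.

Answer: 4.3500

Derivation:
Step 0: x=[4.3000] v=[0.0000]
Step 1: x=[4.2767] v=[-0.1555]
Step 2: x=[4.2303] v=[-0.3091]
Step 3: x=[4.1615] v=[-0.4588]
Step 4: x=[4.0711] v=[-0.6029]
Step 5: x=[3.9602] v=[-0.7396]
Step 6: x=[3.8301] v=[-0.8673]
Step 7: x=[3.6825] v=[-0.9843]
Step 8: x=[3.5191] v=[-1.0892]
Step 9: x=[3.3420] v=[-1.1808]
Step 10: x=[3.1533] v=[-1.2579]
Step 11: x=[2.9554] v=[-1.3195]
Step 12: x=[2.7507] v=[-1.3649]
Step 13: x=[2.5417] v=[-1.3936]
Step 14: x=[2.3309] v=[-1.4052]
Step 15: x=[2.1210] v=[-1.3995]
Step 16: x=[1.9145] v=[-1.3767]
Step 17: x=[1.7140] v=[-1.3370]
Step 18: x=[1.5219] v=[-1.2809]
Step 19: x=[1.3405] v=[-1.2091]
Step 20: x=[1.1721] v=[-1.1224]
Step 21: x=[1.0188] v=[-1.0219]
Step 22: x=[0.8825] v=[-0.9089]
Step 23: x=[0.7648] v=[-0.7847]
Step 24: x=[0.6672] v=[-0.6509]
Step 25: x=[0.5908] v=[-0.5091]
Step 26: x=[0.5366] v=[-0.3611]
Step 27: x=[0.5053] v=[-0.2086]
Step 28: x=[0.4973] v=[-0.0536]
Step 29: x=[0.5126] v=[0.1021]
First v>=0 after going negative at step 29, time=4.3500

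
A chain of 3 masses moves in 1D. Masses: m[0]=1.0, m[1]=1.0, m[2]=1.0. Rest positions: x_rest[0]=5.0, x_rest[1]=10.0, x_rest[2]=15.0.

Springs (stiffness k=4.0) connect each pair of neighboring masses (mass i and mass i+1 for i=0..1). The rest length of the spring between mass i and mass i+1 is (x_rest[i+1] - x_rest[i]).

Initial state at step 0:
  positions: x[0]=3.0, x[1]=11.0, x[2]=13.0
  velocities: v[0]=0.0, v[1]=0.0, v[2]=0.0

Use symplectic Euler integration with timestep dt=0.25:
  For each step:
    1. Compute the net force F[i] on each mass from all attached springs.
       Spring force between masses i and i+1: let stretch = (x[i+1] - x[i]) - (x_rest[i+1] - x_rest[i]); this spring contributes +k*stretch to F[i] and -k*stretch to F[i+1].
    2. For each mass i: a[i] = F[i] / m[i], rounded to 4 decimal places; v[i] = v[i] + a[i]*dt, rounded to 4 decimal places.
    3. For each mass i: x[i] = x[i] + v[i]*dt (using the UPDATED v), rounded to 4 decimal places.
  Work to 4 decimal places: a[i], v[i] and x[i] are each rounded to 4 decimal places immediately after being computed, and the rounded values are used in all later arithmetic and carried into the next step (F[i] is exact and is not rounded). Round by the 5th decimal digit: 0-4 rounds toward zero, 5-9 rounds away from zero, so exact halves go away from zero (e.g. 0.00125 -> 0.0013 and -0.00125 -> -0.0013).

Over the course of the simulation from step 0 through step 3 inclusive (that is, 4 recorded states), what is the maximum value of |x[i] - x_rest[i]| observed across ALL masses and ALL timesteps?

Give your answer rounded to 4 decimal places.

Step 0: x=[3.0000 11.0000 13.0000] v=[0.0000 0.0000 0.0000]
Step 1: x=[3.7500 9.5000 13.7500] v=[3.0000 -6.0000 3.0000]
Step 2: x=[4.6875 7.6250 14.6875] v=[3.7500 -7.5000 3.7500]
Step 3: x=[5.1094 6.7813 15.1094] v=[1.6875 -3.3750 1.6875]
Max displacement = 3.2187

Answer: 3.2187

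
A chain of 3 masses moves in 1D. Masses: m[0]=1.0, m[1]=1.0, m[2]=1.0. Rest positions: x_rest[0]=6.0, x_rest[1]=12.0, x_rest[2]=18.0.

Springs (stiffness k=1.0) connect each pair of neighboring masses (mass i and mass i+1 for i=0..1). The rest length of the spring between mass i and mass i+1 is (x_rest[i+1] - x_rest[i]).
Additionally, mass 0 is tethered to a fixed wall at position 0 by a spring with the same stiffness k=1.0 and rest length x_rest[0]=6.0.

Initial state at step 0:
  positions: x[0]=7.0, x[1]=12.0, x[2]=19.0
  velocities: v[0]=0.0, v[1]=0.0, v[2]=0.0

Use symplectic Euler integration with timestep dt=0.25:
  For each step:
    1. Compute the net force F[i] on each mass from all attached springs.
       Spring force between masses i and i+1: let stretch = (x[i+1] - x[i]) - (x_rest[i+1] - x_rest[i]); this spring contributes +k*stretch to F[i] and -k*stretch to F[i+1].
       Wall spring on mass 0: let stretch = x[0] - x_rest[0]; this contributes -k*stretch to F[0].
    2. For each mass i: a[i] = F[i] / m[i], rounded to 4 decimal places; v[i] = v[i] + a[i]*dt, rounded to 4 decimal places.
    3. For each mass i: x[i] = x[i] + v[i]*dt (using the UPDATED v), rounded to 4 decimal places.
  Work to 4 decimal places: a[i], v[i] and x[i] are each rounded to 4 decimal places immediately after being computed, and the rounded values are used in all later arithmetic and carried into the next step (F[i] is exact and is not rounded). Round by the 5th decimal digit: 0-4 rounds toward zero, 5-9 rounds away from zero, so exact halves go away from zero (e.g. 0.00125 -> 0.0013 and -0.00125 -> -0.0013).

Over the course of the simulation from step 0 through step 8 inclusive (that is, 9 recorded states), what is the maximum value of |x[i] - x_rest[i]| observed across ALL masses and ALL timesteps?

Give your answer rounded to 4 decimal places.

Step 0: x=[7.0000 12.0000 19.0000] v=[0.0000 0.0000 0.0000]
Step 1: x=[6.8750 12.1250 18.9375] v=[-0.5000 0.5000 -0.2500]
Step 2: x=[6.6484 12.3477 18.8242] v=[-0.9063 0.8906 -0.4531]
Step 3: x=[6.3625 12.6189 18.6812] v=[-1.1436 1.0849 -0.5722]
Step 4: x=[6.0700 12.8780 18.5343] v=[-1.1701 1.0364 -0.5878]
Step 5: x=[5.8236 13.0651 18.4088] v=[-0.9856 0.7485 -0.5019]
Step 6: x=[5.6658 13.1336 18.3244] v=[-0.6311 0.2741 -0.3378]
Step 7: x=[5.6207 13.0598 18.2905] v=[-0.1806 -0.2952 -0.1355]
Step 8: x=[5.6892 12.8480 18.3047] v=[0.2740 -0.8473 0.0568]
Max displacement = 1.1336

Answer: 1.1336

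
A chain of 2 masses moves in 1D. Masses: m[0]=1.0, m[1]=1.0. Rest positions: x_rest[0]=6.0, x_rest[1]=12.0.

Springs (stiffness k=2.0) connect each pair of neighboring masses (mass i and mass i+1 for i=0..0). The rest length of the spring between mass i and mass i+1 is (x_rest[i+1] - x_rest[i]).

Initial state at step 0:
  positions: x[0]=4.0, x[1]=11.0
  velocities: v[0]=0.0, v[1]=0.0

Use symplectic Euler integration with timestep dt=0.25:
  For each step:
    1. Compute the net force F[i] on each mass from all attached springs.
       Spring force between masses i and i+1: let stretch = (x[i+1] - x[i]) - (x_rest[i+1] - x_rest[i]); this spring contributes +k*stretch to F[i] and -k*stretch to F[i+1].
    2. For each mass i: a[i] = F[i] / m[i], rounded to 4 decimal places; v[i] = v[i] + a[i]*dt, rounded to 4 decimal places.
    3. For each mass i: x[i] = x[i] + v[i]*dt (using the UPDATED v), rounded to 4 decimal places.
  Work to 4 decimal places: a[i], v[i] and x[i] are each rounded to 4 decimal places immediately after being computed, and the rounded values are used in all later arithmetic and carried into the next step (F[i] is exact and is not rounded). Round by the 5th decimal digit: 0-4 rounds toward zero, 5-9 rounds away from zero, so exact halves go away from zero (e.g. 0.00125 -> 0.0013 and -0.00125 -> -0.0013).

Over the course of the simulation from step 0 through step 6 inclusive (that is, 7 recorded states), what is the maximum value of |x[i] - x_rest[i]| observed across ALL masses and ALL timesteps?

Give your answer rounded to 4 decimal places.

Answer: 2.0110

Derivation:
Step 0: x=[4.0000 11.0000] v=[0.0000 0.0000]
Step 1: x=[4.1250 10.8750] v=[0.5000 -0.5000]
Step 2: x=[4.3438 10.6563] v=[0.8750 -0.8750]
Step 3: x=[4.6016 10.3985] v=[1.0313 -1.0313]
Step 4: x=[4.8341 10.1661] v=[0.9298 -0.9298]
Step 5: x=[4.9831 10.0172] v=[0.5958 -0.5958]
Step 6: x=[5.0113 9.9890] v=[0.1129 -0.1129]
Max displacement = 2.0110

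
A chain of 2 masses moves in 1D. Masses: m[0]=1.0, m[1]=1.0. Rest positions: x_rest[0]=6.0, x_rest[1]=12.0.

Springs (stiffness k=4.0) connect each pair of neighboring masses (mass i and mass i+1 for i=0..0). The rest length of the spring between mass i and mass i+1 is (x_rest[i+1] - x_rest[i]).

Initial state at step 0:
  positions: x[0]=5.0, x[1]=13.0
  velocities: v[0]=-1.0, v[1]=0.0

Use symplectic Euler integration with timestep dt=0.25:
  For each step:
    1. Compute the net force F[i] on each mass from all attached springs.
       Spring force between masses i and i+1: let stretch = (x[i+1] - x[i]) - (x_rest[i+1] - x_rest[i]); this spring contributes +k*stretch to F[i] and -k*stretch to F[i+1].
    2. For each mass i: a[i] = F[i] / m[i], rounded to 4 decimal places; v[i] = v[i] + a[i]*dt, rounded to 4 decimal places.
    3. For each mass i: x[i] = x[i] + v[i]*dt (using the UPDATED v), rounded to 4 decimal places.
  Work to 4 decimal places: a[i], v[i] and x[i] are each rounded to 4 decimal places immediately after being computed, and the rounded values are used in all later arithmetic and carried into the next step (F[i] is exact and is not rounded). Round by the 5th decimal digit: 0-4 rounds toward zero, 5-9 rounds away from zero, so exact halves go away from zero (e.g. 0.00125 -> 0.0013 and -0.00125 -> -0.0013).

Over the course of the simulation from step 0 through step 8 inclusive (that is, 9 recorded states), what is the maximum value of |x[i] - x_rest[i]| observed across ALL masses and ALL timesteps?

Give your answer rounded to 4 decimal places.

Step 0: x=[5.0000 13.0000] v=[-1.0000 0.0000]
Step 1: x=[5.2500 12.5000] v=[1.0000 -2.0000]
Step 2: x=[5.8125 11.6875] v=[2.2500 -3.2500]
Step 3: x=[6.3438 10.9063] v=[2.1250 -3.1250]
Step 4: x=[6.5157 10.4844] v=[0.6875 -1.6875]
Step 5: x=[6.1798 10.5704] v=[-1.3438 0.3438]
Step 6: x=[5.4415 11.0587] v=[-2.9532 1.9532]
Step 7: x=[4.6075 11.6427] v=[-3.3360 2.3360]
Step 8: x=[4.0323 11.9679] v=[-2.3008 1.3008]
Max displacement = 1.9677

Answer: 1.9677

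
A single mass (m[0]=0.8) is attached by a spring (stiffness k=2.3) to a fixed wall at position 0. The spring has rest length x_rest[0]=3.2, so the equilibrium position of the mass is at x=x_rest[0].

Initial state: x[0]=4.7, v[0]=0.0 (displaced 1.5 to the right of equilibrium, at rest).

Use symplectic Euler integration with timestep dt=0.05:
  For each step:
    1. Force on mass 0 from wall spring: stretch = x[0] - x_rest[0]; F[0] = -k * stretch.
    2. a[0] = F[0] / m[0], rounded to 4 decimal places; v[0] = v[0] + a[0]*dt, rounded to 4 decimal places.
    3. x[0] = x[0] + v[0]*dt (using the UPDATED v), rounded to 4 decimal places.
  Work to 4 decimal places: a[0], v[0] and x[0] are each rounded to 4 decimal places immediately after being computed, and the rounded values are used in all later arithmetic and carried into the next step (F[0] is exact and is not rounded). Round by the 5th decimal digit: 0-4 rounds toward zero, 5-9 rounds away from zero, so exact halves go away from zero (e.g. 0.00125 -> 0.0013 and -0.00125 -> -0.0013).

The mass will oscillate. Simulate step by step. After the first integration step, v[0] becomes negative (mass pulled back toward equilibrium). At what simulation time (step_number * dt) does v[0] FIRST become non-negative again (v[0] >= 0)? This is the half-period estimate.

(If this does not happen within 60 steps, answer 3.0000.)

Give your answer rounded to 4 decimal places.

Step 0: x=[4.7000] v=[0.0000]
Step 1: x=[4.6892] v=[-0.2156]
Step 2: x=[4.6677] v=[-0.4297]
Step 3: x=[4.6357] v=[-0.6407]
Step 4: x=[4.5933] v=[-0.8471]
Step 5: x=[4.5409] v=[-1.0474]
Step 6: x=[4.4789] v=[-1.2402]
Step 7: x=[4.4077] v=[-1.4240]
Step 8: x=[4.3278] v=[-1.5976]
Step 9: x=[4.2398] v=[-1.7597]
Step 10: x=[4.1443] v=[-1.9092]
Step 11: x=[4.0421] v=[-2.0449]
Step 12: x=[3.9338] v=[-2.1660]
Step 13: x=[3.8202] v=[-2.2715]
Step 14: x=[3.7022] v=[-2.3607]
Step 15: x=[3.5806] v=[-2.4329]
Step 16: x=[3.4562] v=[-2.4876]
Step 17: x=[3.3300] v=[-2.5244]
Step 18: x=[3.2028] v=[-2.5431]
Step 19: x=[3.0756] v=[-2.5435]
Step 20: x=[2.9493] v=[-2.5256]
Step 21: x=[2.8248] v=[-2.4896]
Step 22: x=[2.7030] v=[-2.4357]
Step 23: x=[2.5848] v=[-2.3643]
Step 24: x=[2.4710] v=[-2.2759]
Step 25: x=[2.3624] v=[-2.1711]
Step 26: x=[2.2599] v=[-2.0507]
Step 27: x=[2.1641] v=[-1.9156]
Step 28: x=[2.0758] v=[-1.7667]
Step 29: x=[1.9955] v=[-1.6051]
Step 30: x=[1.9239] v=[-1.4320]
Step 31: x=[1.8615] v=[-1.2486]
Step 32: x=[1.8087] v=[-1.0562]
Step 33: x=[1.7659] v=[-0.8562]
Step 34: x=[1.7334] v=[-0.6501]
Step 35: x=[1.7114] v=[-0.4393]
Step 36: x=[1.7001] v=[-0.2253]
Step 37: x=[1.6996] v=[-0.0097]
Step 38: x=[1.7099] v=[0.2060]
First v>=0 after going negative at step 38, time=1.9000

Answer: 1.9000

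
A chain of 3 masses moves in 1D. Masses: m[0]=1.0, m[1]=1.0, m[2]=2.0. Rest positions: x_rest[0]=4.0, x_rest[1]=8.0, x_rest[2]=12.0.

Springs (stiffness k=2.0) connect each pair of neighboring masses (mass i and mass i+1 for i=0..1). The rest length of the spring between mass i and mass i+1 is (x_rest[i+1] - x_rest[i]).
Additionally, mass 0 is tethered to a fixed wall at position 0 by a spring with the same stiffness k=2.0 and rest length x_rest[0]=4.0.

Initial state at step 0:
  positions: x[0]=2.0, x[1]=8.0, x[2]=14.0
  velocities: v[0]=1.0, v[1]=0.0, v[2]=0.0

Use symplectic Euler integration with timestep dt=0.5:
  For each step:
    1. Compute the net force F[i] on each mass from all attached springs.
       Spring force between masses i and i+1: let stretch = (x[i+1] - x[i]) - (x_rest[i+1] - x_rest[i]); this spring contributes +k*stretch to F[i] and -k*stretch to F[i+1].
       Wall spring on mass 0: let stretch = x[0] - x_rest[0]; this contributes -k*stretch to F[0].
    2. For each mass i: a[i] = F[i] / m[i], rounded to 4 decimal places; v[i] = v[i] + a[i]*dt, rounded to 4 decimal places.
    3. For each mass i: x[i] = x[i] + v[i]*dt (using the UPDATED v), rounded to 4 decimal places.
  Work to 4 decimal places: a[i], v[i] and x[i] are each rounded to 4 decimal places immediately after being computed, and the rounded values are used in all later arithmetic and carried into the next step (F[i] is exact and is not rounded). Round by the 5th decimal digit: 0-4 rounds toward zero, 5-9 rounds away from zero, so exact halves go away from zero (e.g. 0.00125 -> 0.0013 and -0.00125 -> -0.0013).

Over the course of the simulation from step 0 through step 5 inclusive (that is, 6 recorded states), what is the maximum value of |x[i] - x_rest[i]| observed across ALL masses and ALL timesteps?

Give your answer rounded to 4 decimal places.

Answer: 2.7344

Derivation:
Step 0: x=[2.0000 8.0000 14.0000] v=[1.0000 0.0000 0.0000]
Step 1: x=[4.5000 8.0000 13.5000] v=[5.0000 0.0000 -1.0000]
Step 2: x=[6.5000 9.0000 12.6250] v=[4.0000 2.0000 -1.7500]
Step 3: x=[6.5000 10.5625 11.8438] v=[0.0000 3.1250 -1.5625]
Step 4: x=[5.2813 10.7344 11.7422] v=[-2.4375 0.3438 -0.2032]
Step 5: x=[4.1485 8.6837 12.3887] v=[-2.2657 -4.1015 1.2929]
Max displacement = 2.7344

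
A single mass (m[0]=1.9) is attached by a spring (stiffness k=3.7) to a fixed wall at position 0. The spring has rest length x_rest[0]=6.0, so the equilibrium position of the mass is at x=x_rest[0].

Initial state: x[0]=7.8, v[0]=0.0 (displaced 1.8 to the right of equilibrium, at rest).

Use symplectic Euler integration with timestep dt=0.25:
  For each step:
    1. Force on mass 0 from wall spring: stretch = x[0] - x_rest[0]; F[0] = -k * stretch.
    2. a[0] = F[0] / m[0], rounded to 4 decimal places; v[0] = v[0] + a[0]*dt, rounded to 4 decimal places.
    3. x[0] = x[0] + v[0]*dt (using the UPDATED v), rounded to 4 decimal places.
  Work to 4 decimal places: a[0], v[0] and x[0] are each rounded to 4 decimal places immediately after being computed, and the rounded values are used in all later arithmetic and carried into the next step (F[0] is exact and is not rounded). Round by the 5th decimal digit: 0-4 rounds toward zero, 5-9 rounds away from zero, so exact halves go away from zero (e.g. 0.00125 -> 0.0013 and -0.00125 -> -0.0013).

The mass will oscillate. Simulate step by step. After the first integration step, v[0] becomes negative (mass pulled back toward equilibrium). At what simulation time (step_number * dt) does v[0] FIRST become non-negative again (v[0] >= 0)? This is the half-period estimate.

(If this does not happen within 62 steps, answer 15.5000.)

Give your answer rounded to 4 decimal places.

Answer: 2.2500

Derivation:
Step 0: x=[7.8000] v=[0.0000]
Step 1: x=[7.5809] v=[-0.8763]
Step 2: x=[7.1694] v=[-1.6460]
Step 3: x=[6.6156] v=[-2.2153]
Step 4: x=[5.9869] v=[-2.5150]
Step 5: x=[5.3598] v=[-2.5086]
Step 6: x=[4.8106] v=[-2.1969]
Step 7: x=[4.4061] v=[-1.6179]
Step 8: x=[4.1956] v=[-0.8419]
Step 9: x=[4.2048] v=[0.0366]
First v>=0 after going negative at step 9, time=2.2500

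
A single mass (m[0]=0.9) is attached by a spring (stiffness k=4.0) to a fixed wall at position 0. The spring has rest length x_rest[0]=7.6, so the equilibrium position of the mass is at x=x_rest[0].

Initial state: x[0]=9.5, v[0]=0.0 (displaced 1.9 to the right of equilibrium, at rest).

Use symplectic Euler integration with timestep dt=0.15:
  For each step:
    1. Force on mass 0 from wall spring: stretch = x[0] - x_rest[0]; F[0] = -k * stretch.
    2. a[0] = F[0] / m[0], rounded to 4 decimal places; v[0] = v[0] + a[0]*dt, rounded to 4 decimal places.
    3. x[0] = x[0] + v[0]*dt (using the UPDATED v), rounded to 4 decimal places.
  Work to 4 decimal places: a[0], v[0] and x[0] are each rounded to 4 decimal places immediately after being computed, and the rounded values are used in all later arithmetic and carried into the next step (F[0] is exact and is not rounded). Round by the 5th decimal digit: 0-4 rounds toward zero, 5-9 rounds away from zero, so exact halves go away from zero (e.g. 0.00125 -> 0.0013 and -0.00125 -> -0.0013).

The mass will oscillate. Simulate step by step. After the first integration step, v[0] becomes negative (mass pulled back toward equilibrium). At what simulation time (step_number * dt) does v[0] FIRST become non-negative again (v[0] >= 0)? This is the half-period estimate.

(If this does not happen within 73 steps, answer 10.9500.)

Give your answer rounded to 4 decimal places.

Step 0: x=[9.5000] v=[0.0000]
Step 1: x=[9.3100] v=[-1.2667]
Step 2: x=[8.9490] v=[-2.4067]
Step 3: x=[8.4531] v=[-3.3060]
Step 4: x=[7.8719] v=[-3.8747]
Step 5: x=[7.2635] v=[-4.0560]
Step 6: x=[6.6887] v=[-3.8317]
Step 7: x=[6.2051] v=[-3.2242]
Step 8: x=[5.8610] v=[-2.2943]
Step 9: x=[5.6908] v=[-1.1350]
Step 10: x=[5.7115] v=[0.1378]
First v>=0 after going negative at step 10, time=1.5000

Answer: 1.5000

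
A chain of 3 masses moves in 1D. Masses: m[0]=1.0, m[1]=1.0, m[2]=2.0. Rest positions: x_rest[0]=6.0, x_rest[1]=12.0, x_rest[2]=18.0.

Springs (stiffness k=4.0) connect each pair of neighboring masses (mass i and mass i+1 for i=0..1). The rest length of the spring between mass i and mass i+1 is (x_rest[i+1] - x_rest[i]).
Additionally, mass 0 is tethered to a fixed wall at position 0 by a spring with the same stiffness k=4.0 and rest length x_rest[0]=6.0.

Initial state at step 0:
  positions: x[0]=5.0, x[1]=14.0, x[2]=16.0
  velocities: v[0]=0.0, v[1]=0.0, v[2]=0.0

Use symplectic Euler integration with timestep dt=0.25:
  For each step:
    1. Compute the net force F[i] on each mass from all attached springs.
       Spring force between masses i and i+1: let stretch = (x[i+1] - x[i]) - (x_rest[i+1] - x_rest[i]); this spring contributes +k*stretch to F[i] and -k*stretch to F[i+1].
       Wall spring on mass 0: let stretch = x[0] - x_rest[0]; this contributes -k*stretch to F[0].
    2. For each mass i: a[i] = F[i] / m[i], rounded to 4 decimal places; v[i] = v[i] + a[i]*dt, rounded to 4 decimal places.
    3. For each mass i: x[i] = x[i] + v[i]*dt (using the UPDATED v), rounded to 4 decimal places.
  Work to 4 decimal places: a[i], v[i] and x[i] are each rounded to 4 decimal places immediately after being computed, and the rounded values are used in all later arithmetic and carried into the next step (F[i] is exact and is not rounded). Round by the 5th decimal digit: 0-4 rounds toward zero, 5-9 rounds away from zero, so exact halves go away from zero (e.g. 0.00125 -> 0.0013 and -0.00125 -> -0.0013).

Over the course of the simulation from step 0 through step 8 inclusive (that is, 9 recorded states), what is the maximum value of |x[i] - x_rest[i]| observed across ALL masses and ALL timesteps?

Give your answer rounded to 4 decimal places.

Step 0: x=[5.0000 14.0000 16.0000] v=[0.0000 0.0000 0.0000]
Step 1: x=[6.0000 12.2500 16.5000] v=[4.0000 -7.0000 2.0000]
Step 2: x=[7.0625 10.0000 17.2188] v=[4.2500 -9.0000 2.8750]
Step 3: x=[7.0938 8.8203 17.7852] v=[0.1250 -4.7187 2.2656]
Step 4: x=[5.7832 9.4502 17.9810] v=[-5.2423 2.5197 0.7832]
Step 5: x=[3.9436 11.2961 17.8605] v=[-7.3585 7.3835 -0.4822]
Step 6: x=[2.9562 12.9450 17.6694] v=[-3.9496 6.5954 -0.7644]
Step 7: x=[3.7270 13.2778 17.6378] v=[3.0830 1.3310 -0.1266]
Step 8: x=[5.9537 12.3129 17.8112] v=[8.9068 -3.8598 0.6934]
Max displacement = 3.1797

Answer: 3.1797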